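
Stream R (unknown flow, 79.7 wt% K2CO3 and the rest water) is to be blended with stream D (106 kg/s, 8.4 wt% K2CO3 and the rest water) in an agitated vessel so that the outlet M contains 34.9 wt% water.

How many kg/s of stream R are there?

411.7 kg/s

Let R be the unknown flow. Total out = 106 + R.
water balance: 97.096 + 0.203·R = 0.349·(106 + R)
(0.203 − 0.349)·R = 0.349×106 − 97.096 = -60.102
R = -60.102 / -0.146 = 411.66 kg/s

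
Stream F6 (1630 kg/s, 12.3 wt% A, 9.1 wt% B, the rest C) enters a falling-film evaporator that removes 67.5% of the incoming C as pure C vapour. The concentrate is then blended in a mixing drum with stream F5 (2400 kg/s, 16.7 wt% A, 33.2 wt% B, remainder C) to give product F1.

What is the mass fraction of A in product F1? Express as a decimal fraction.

Vapour removed = 0.675×0.786×1630 = 864.8 kg/s; concentrate = 765.2 kg/s.
A reaching the mixer = 200.49 (from concentrate) + 2400×0.167 = 601.29 kg/s.
Product flow = 765.2 + 2400 = 3165.2 kg/s; A fraction = 0.190.

0.190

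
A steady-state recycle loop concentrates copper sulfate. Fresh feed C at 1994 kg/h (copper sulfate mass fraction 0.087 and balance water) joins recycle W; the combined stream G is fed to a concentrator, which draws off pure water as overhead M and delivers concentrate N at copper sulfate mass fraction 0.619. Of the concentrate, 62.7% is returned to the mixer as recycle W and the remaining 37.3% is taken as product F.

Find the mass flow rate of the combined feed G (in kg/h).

Overall copper sulfate balance (none leaves overhead): copper sulfate in fresh feed = copper sulfate in product, i.e. 1994×0.087 = (1−0.627)·N·0.619.
N = 173.48/(0.619×0.373) = 751.35 kg/h.
Recycle W = 0.627×751.35 = 471.1 kg/h.
Combined feed G = 1994 + 471.1 = 2465.1 kg/h.

2465 kg/h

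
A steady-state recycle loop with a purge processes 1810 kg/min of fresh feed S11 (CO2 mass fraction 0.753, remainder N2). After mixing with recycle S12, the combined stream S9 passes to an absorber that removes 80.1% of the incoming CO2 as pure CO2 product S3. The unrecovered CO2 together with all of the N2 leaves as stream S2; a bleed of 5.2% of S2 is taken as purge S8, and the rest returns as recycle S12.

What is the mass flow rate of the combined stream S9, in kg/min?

N2 enters only via S11 and leaves only via the purge: 1810×0.247 = 0.052×(N2 in S2), and the absorber passes all N2, so N2 in S9 = N2 in S2 = 8597.5 kg/min.
CO2 in S9: m_A = 1810×0.753 + (1−0.052)·(1−0.801)·m_A, so m_A = 1362.9/0.8113 = 1679.8 kg/min.
S9 = 1679.8 + 8597.5 = 10277 kg/min.

10280 kg/min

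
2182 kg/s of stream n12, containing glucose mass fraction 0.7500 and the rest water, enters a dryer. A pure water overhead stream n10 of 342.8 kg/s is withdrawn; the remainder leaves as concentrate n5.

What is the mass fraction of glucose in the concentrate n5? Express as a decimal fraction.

glucose is not removed: 2182×0.750 = 1636.5 kg/s of glucose enters n5.
Concentrate = 2182 − 342.8 = 1839.2 kg/s.
Mass fraction = 1636.5/1839.2 = 0.8898.

0.8898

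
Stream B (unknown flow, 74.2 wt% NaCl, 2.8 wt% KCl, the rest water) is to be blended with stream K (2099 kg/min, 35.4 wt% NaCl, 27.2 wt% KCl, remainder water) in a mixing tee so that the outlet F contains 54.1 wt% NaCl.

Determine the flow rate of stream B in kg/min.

Let B be the unknown flow. Total out = 2099 + B.
NaCl balance: 743.05 + 0.742·B = 0.541·(2099 + B)
(0.742 − 0.541)·B = 0.541×2099 − 743.05 = 392.51
B = 392.51 / 0.201 = 1952.8 kg/min

1953 kg/min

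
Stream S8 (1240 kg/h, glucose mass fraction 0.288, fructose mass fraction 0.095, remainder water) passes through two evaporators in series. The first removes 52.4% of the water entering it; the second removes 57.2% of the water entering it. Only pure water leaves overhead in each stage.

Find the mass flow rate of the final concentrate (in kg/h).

630.8 kg/h

water in feed = 1240×0.617 = 765.08 kg/h.
After stage 1: water left = (1−0.524)×765.08 = 364.18; stream total = 839.1 kg/h.
After stage 2: water left = (1−0.572)×364.18 = 155.87; final concentrate = 630.79 kg/h.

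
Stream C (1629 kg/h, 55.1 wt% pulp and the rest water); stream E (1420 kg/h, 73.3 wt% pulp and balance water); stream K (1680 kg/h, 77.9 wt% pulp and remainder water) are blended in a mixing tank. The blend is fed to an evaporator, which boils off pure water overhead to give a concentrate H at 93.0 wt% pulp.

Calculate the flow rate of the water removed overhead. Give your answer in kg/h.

1237 kg/h

pulp entering = 1629×0.551 + 1420×0.733 + 1680×0.779 = 3247.2 kg/h.
All pulp reports to H, so H = 3247.2/0.930 = 3491.6 kg/h.
Total feed = 4729 kg/h; overhead = 4729 − 3491.6 = 1237.4 kg/h.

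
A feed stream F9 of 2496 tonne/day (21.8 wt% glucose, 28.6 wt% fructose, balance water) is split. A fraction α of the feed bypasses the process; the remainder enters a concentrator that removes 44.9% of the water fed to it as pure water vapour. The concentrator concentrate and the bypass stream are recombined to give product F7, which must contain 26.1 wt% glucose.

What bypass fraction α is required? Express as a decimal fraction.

All 2496×0.218 = 544.13 tonne/day of glucose reaches F7, so F7 = 544.13/0.261 = 2084.8 tonne/day and vapour = 411.22 tonne/day.
The evaporator receives (1−α)·2496 of feed at 0.496 water and removes 0.449 of that water:
0.449×0.496×(1−α)×2496 = 411.22
(1−α) = 411.22/555.87 = 0.7398;  α = 0.2602.

0.260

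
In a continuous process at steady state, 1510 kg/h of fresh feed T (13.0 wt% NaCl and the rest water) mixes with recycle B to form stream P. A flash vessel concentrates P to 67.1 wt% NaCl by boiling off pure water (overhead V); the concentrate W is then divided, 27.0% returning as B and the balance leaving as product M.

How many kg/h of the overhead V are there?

Overall NaCl balance (none leaves overhead): NaCl in fresh feed = NaCl in product, i.e. 1510×0.130 = (1−0.270)·W·0.671.
W = 196.3/(0.671×0.730) = 400.75 kg/h.
Recycle B = 0.270×400.75 = 108.2 kg/h.
Combined feed P = 1510 + 108.2 = 1618.2 kg/h.
Overhead V = P − W = 1618.2 − 400.75 = 1217.5 kg/h.

1217 kg/h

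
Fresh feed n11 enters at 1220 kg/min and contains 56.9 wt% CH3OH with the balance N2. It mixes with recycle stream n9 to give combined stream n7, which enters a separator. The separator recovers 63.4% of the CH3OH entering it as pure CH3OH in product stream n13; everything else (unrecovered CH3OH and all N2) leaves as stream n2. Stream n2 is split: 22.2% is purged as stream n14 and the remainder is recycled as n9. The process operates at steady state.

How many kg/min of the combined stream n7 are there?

N2 enters only via n11 and leaves only via the purge: 1220×0.431 = 0.222×(N2 in n2), and the separator passes all N2, so N2 in n7 = N2 in n2 = 2368.6 kg/min.
CH3OH in n7: m_A = 1220×0.569 + (1−0.222)·(1−0.634)·m_A, so m_A = 694.18/0.7153 = 970.54 kg/min.
n7 = 970.54 + 2368.6 = 3339.1 kg/min.

3339 kg/min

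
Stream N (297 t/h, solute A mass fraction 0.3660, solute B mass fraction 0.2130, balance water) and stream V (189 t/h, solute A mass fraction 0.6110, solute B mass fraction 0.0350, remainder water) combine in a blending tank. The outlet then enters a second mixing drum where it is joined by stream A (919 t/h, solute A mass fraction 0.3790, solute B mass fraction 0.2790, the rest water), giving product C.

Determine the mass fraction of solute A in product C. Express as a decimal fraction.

Overall, product flow = 1405 t/h.
solute A in = 297×0.366 + 189×0.611 + 919×0.379 = 572.48 t/h.
solute A fraction in C = 0.4075.

0.4075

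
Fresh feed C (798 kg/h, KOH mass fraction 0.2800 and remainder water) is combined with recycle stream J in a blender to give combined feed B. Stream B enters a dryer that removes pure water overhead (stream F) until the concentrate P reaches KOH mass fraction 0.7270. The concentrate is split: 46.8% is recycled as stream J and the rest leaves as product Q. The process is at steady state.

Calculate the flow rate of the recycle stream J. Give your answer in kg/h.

270.4 kg/h

Overall KOH balance (none leaves overhead): KOH in fresh feed = KOH in product, i.e. 798×0.280 = (1−0.468)·P·0.727.
P = 223.44/(0.727×0.532) = 577.72 kg/h.
Recycle J = 0.468×577.72 = 270.37 kg/h.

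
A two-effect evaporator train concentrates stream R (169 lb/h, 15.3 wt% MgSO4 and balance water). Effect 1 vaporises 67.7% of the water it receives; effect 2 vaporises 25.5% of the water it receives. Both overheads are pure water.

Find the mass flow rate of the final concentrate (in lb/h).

60.3 lb/h

water in feed = 169×0.847 = 143.14 lb/h.
After stage 1: water left = (1−0.677)×143.14 = 46.235; stream total = 72.092 lb/h.
After stage 2: water left = (1−0.255)×46.235 = 34.445; final concentrate = 60.302 lb/h.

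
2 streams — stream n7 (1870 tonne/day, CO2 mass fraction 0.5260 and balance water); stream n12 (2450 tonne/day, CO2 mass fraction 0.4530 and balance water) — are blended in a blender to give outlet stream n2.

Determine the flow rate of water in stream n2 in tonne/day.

water out = water in = 1870×0.474 + 2450×0.547 = 2226.5 tonne/day.

2227 tonne/day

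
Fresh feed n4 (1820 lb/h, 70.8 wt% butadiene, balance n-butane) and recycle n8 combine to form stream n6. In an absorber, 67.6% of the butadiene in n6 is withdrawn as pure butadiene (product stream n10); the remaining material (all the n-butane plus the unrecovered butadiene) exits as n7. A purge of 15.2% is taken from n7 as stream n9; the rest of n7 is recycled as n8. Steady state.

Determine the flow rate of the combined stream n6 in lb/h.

n-butane enters only via n4 and leaves only via the purge: 1820×0.292 = 0.152×(n-butane in n7), and the absorber passes all n-butane, so n-butane in n6 = n-butane in n7 = 3496.3 lb/h.
butadiene in n6: m_A = 1820×0.708 + (1−0.152)·(1−0.676)·m_A, so m_A = 1288.6/0.7252 = 1776.7 lb/h.
n6 = 1776.7 + 3496.3 = 5273 lb/h.

5273 lb/h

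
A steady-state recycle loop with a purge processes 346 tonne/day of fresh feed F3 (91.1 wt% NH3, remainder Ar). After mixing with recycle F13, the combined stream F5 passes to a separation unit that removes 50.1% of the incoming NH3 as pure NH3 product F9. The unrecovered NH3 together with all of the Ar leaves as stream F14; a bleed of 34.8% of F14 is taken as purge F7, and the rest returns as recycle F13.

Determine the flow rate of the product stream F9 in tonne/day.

234.1 tonne/day

NH3 in F5: m_A = 346×0.911 + (1−0.348)·(1−0.501)·m_A, so m_A = 315.21/0.6747 = 467.21 tonne/day.
Product F9 = 0.501×467.21 = 234.07 tonne/day.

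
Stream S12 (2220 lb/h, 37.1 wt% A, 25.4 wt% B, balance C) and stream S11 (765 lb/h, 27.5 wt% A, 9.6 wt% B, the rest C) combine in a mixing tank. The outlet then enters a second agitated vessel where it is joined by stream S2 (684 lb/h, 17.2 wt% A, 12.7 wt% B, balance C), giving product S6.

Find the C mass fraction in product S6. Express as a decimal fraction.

Overall, product flow = 3669 lb/h.
C in = 2220×0.375 + 765×0.629 + 684×0.701 = 1793.2 lb/h.
C fraction in S6 = 0.4887.

0.4887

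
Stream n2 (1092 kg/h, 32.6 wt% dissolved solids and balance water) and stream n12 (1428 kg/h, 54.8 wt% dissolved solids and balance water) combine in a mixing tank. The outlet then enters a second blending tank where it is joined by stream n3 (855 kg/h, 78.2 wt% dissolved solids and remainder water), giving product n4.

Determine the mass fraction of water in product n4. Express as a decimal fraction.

Overall, product flow = 3375 kg/h.
water in = 1092×0.674 + 1428×0.452 + 855×0.218 = 1567.9 kg/h.
water fraction in n4 = 0.465.

0.465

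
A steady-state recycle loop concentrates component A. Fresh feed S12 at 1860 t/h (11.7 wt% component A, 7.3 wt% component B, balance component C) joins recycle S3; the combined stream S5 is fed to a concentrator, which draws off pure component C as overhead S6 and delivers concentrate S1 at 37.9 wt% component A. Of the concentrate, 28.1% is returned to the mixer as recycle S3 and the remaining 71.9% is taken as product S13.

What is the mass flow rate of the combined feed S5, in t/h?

Overall component A balance (none leaves overhead): component A in fresh feed = component A in product, i.e. 1860×0.117 = (1−0.281)·S1·0.379.
S1 = 217.62/(0.379×0.719) = 798.6 t/h.
Recycle S3 = 0.281×798.6 = 224.41 t/h.
Combined feed S5 = 1860 + 224.41 = 2084.4 t/h.

2084 t/h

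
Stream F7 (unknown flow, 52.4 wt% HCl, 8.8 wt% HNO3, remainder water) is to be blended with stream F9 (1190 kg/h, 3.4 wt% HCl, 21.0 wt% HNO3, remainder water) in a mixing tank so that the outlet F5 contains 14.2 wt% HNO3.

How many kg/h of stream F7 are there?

1499 kg/h

Let F7 be the unknown flow. Total out = 1190 + F7.
HNO3 balance: 249.9 + 0.088·F7 = 0.142·(1190 + F7)
(0.088 − 0.142)·F7 = 0.142×1190 − 249.9 = -80.92
F7 = -80.92 / -0.054 = 1498.5 kg/h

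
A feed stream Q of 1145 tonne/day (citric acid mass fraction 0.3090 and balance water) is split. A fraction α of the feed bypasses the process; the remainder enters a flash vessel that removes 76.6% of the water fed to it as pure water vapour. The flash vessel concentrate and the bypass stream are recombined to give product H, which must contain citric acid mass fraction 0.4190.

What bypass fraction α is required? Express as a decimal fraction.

All 1145×0.309 = 353.81 tonne/day of citric acid reaches H, so H = 353.81/0.419 = 844.4 tonne/day and vapour = 300.6 tonne/day.
The evaporator receives (1−α)·1145 of feed at 0.691 water and removes 0.766 of that water:
0.766×0.691×(1−α)×1145 = 300.6
(1−α) = 300.6/606.06 = 0.4960;  α = 0.5040.

0.504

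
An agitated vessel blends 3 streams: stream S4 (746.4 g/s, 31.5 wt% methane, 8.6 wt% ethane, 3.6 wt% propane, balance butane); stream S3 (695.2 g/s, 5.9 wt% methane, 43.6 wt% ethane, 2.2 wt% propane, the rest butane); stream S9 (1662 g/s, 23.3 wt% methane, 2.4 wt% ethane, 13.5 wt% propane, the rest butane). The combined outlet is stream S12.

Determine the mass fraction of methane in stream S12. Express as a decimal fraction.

0.2137

Total flow out = 746.4 + 695.2 + 1662 = 3103.6 g/s.
methane in = 746.4×0.315 + 695.2×0.059 + 1662×0.233 = 663.38 g/s.
methane mass fraction in S12 = 663.38/3103.6 = 0.2137.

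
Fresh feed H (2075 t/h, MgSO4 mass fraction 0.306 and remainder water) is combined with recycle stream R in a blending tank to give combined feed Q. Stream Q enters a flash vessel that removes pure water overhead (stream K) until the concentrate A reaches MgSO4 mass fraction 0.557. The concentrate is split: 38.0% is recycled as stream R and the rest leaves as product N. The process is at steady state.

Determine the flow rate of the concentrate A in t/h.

Overall MgSO4 balance (none leaves overhead): MgSO4 in fresh feed = MgSO4 in product, i.e. 2075×0.306 = (1−0.380)·A·0.557.
A = 634.95/(0.557×0.620) = 1838.6 t/h.

1839 t/h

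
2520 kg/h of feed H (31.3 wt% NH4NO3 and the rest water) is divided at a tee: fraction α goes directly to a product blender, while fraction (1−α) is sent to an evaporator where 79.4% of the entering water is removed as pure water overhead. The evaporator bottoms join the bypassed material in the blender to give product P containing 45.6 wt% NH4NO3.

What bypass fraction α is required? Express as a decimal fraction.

0.425

All 2520×0.313 = 788.76 kg/h of NH4NO3 reaches P, so P = 788.76/0.456 = 1729.7 kg/h and vapour = 790.26 kg/h.
The evaporator receives (1−α)·2520 of feed at 0.687 water and removes 0.794 of that water:
0.794×0.687×(1−α)×2520 = 790.26
(1−α) = 790.26/1374.6 = 0.5749;  α = 0.4251.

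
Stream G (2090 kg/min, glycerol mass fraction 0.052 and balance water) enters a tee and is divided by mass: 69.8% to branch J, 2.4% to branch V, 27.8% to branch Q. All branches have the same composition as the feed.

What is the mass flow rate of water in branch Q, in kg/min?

Branch Q total = 0.278×2090 = 581.02 kg/min.
water in Q = 0.948×581.02 = 550.81 kg/min.

550.8 kg/min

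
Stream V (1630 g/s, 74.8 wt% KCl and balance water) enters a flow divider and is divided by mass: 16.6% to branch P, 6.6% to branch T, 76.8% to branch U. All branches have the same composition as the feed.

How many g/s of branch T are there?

Branch T flow = 0.066×1630 = 107.58 g/s.

107.6 g/s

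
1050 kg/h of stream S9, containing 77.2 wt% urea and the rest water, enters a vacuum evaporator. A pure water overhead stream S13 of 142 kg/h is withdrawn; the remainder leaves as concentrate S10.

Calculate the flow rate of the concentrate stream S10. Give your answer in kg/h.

908 kg/h

Concentrate = 1050 − 142 = 908 kg/h.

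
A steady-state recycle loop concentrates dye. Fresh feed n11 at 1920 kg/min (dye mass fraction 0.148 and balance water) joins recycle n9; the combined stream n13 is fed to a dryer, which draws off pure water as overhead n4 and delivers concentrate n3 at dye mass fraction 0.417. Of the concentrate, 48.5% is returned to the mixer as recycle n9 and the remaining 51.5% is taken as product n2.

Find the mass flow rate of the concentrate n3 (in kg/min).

Overall dye balance (none leaves overhead): dye in fresh feed = dye in product, i.e. 1920×0.148 = (1−0.485)·n3·0.417.
n3 = 284.16/(0.417×0.515) = 1323.2 kg/min.

1323 kg/min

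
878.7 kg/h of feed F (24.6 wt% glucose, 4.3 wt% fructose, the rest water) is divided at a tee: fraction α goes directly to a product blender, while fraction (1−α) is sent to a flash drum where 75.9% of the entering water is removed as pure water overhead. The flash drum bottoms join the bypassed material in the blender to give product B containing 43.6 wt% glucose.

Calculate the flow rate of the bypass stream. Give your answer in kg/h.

169.1 kg/h

All 878.7×0.246 = 216.16 kg/h of glucose reaches B, so B = 216.16/0.436 = 495.78 kg/h and vapour = 382.92 kg/h.
The evaporator receives (1−α)·878.7 of feed at 0.711 water and removes 0.759 of that water:
0.759×0.711×(1−α)×878.7 = 382.92
(1−α) = 382.92/474.19 = 0.8075;  α = 0.1925.
Bypass flow = 0.1925×878.7 = 169.13 kg/h.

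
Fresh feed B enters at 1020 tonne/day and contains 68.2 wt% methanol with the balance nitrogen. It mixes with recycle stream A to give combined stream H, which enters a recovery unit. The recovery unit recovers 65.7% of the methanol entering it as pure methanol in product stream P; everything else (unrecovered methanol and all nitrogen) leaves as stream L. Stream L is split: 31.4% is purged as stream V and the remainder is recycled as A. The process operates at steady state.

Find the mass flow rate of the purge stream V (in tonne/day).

nitrogen enters only via B and leaves only via the purge: 1020×0.318 = 0.314×(nitrogen in L), and the recovery unit passes all nitrogen, so nitrogen in H = nitrogen in L = 1033 tonne/day.
methanol in H: m_A = 1020×0.682 + (1−0.314)·(1−0.657)·m_A, so m_A = 695.64/0.7647 = 909.69 tonne/day.
L = (1−0.657)×909.69 + 1033 = 1345 tonne/day.
Purge V = 0.314×1345 = 422.34 tonne/day.

422.3 tonne/day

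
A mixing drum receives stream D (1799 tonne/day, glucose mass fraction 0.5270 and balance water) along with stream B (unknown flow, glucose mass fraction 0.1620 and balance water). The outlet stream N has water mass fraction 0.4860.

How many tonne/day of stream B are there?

Let B be the unknown flow. Total out = 1799 + B.
water balance: 850.93 + 0.838·B = 0.486·(1799 + B)
(0.838 − 0.486)·B = 0.486×1799 − 850.93 = 23.387
B = 23.387 / 0.352 = 66.44 tonne/day

66.44 tonne/day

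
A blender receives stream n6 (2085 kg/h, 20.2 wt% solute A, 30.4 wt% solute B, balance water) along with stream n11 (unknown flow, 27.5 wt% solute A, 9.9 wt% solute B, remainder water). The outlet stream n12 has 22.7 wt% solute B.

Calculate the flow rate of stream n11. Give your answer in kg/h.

1254 kg/h

Let n11 be the unknown flow. Total out = 2085 + n11.
solute B balance: 633.84 + 0.099·n11 = 0.227·(2085 + n11)
(0.099 − 0.227)·n11 = 0.227×2085 − 633.84 = -160.55
n11 = -160.55 / -0.128 = 1254.3 kg/h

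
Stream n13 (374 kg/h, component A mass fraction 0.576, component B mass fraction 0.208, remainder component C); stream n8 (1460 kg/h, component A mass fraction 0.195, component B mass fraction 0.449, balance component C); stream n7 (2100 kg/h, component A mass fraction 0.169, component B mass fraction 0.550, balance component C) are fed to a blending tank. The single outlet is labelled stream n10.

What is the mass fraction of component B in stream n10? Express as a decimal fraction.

Total flow out = 374 + 1460 + 2100 = 3934 kg/h.
component B in = 374×0.208 + 1460×0.449 + 2100×0.550 = 1888.3 kg/h.
component B mass fraction in n10 = 1888.3/3934 = 0.480.

0.480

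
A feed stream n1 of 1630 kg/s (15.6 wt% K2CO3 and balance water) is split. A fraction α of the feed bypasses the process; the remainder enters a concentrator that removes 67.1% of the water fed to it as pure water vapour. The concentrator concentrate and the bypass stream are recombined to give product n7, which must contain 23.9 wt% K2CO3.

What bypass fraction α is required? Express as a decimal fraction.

0.387

All 1630×0.156 = 254.28 kg/s of K2CO3 reaches n7, so n7 = 254.28/0.239 = 1063.9 kg/s and vapour = 566.07 kg/s.
The evaporator receives (1−α)·1630 of feed at 0.844 water and removes 0.671 of that water:
0.671×0.844×(1−α)×1630 = 566.07
(1−α) = 566.07/923.11 = 0.6132;  α = 0.3868.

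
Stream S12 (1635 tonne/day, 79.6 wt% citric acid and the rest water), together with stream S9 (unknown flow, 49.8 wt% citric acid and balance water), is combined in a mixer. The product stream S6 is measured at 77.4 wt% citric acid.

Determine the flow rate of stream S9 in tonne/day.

130.3 tonne/day

Let S9 be the unknown flow. Total out = 1635 + S9.
citric acid balance: 1301.5 + 0.498·S9 = 0.774·(1635 + S9)
(0.498 − 0.774)·S9 = 0.774×1635 − 1301.5 = -35.97
S9 = -35.97 / -0.276 = 130.33 tonne/day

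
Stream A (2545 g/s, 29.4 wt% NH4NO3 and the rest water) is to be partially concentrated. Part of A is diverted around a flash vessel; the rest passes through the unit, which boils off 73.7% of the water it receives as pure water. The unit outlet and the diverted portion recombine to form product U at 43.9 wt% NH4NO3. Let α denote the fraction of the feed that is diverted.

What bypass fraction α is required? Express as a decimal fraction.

All 2545×0.294 = 748.23 g/s of NH4NO3 reaches U, so U = 748.23/0.439 = 1704.4 g/s and vapour = 840.6 g/s.
The evaporator receives (1−α)·2545 of feed at 0.706 water and removes 0.737 of that water:
0.737×0.706×(1−α)×2545 = 840.6
(1−α) = 840.6/1324.2 = 0.6348;  α = 0.3652.

0.365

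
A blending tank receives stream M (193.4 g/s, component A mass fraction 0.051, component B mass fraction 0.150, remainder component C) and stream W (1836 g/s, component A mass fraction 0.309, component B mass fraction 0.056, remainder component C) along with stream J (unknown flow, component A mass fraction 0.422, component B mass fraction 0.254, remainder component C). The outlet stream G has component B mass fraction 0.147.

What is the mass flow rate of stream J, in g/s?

1556 g/s

Let J be the unknown flow. Total out = 2029.4 + J.
component B balance: 131.83 + 0.254·J = 0.147·(2029.4 + J)
(0.254 − 0.147)·J = 0.147×2029.4 − 131.83 = 166.5
J = 166.5 / 0.107 = 1556 g/s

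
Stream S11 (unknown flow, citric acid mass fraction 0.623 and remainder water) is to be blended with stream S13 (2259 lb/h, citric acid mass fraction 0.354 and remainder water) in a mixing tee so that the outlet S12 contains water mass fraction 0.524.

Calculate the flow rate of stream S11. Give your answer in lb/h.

1875 lb/h

Let S11 be the unknown flow. Total out = 2259 + S11.
water balance: 1459.3 + 0.377·S11 = 0.524·(2259 + S11)
(0.377 − 0.524)·S11 = 0.524×2259 − 1459.3 = -275.6
S11 = -275.6 / -0.147 = 1874.8 lb/h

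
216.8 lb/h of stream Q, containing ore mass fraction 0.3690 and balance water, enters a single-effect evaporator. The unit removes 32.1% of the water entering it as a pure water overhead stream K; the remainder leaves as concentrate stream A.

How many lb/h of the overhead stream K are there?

43.91 lb/h

water entering = 216.8×0.631 = 136.8 lb/h; overhead removed = 0.321×136.8 = 43.913 lb/h.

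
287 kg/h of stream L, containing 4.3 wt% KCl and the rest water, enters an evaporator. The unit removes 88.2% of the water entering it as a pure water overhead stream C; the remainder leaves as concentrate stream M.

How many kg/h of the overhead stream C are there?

242.2 kg/h

water entering = 287×0.957 = 274.66 kg/h; overhead removed = 0.882×274.66 = 242.25 kg/h.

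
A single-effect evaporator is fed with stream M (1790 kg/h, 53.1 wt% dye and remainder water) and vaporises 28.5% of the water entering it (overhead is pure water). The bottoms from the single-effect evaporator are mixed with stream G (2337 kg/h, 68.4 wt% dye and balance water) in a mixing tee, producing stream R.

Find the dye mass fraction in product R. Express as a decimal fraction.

0.656

Vapour removed = 0.285×0.469×1790 = 239.26 kg/h; concentrate = 1550.7 kg/h.
dye reaching the mixer = 950.49 (from concentrate) + 2337×0.684 = 2549 kg/h.
Product flow = 1550.7 + 2337 = 3887.7 kg/h; dye fraction = 0.656.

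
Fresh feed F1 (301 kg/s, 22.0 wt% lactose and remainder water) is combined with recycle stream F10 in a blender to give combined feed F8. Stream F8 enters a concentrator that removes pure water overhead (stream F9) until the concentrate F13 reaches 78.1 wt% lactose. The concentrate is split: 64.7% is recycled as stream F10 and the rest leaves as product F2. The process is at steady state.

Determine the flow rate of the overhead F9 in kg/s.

216.2 kg/s

Overall lactose balance (none leaves overhead): lactose in fresh feed = lactose in product, i.e. 301×0.220 = (1−0.647)·F13·0.781.
F13 = 66.22/(0.781×0.353) = 240.19 kg/s.
Recycle F10 = 0.647×240.19 = 155.41 kg/s.
Combined feed F8 = 301 + 155.41 = 456.41 kg/s.
Overhead F9 = F8 − F13 = 456.41 − 240.19 = 216.21 kg/s.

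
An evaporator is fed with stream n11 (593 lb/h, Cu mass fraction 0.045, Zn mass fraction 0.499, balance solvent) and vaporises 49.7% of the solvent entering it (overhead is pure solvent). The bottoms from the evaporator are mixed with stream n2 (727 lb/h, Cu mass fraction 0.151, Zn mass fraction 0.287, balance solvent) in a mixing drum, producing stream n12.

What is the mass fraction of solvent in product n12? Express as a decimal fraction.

0.459

Vapour removed = 0.497×0.456×593 = 134.39 lb/h; concentrate = 458.61 lb/h.
solvent reaching the mixer = 136.02 (from concentrate) + 727×0.562 = 544.59 lb/h.
Product flow = 458.61 + 727 = 1185.6 lb/h; solvent fraction = 0.459.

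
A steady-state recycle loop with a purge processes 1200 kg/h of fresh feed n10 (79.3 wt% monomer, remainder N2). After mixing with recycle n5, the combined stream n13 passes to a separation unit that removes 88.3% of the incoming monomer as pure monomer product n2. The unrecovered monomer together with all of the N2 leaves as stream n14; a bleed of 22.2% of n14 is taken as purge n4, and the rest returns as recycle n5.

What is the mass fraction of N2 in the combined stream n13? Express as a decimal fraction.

N2 enters only via n10 and leaves only via the purge: 1200×0.207 = 0.222×(N2 in n14), and the separation unit passes all N2, so N2 in n13 = N2 in n14 = 1118.9 kg/h.
monomer in n13: m_A = 1200×0.793 + (1−0.222)·(1−0.883)·m_A, so m_A = 951.6/0.9090 = 1046.9 kg/h.
n13 = 1046.9 + 1118.9 = 2165.8 kg/h.
N2 fraction in n13 = 1118.9/2165.8 = 0.517.

0.517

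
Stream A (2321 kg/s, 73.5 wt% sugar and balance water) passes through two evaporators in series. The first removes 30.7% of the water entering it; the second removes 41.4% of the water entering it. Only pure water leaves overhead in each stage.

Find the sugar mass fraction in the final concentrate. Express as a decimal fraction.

water in feed = 2321×0.265 = 615.07 kg/s.
After stage 1: water left = (1−0.307)×615.07 = 426.24; stream total = 2132.2 kg/s.
After stage 2: water left = (1−0.414)×426.24 = 249.78; final concentrate = 1955.7 kg/s.
sugar fraction = 1705.9/1955.7 = 0.872.

0.872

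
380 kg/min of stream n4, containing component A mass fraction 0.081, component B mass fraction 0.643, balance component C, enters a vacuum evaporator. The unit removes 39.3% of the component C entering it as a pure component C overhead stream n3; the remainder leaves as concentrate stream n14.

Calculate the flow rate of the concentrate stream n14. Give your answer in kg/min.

338.8 kg/min

component C entering = 380×0.276 = 104.88 kg/min; overhead removed = 0.393×104.88 = 41.218 kg/min.
Concentrate = 380 − 41.218 = 338.78 kg/min.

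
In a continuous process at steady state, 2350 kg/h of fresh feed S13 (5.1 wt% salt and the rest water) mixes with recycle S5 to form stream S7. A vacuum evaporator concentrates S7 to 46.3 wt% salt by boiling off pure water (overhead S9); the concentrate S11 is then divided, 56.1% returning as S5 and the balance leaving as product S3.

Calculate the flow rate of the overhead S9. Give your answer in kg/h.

2091 kg/h

Overall salt balance (none leaves overhead): salt in fresh feed = salt in product, i.e. 2350×0.051 = (1−0.561)·S11·0.463.
S11 = 119.85/(0.463×0.439) = 589.65 kg/h.
Recycle S5 = 0.561×589.65 = 330.79 kg/h.
Combined feed S7 = 2350 + 330.79 = 2680.8 kg/h.
Overhead S9 = S7 − S11 = 2680.8 − 589.65 = 2091.1 kg/h.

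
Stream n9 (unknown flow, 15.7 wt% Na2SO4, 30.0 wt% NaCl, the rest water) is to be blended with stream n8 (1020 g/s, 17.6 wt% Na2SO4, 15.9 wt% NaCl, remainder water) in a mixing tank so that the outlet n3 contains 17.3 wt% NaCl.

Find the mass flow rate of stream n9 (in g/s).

Let n9 be the unknown flow. Total out = 1020 + n9.
NaCl balance: 162.18 + 0.300·n9 = 0.173·(1020 + n9)
(0.300 − 0.173)·n9 = 0.173×1020 − 162.18 = 14.28
n9 = 14.28 / 0.127 = 112.44 g/s

112.4 g/s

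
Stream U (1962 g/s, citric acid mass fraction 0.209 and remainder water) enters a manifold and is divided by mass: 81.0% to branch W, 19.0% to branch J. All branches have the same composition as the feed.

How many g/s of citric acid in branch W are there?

332.1 g/s

Branch W total = 0.810×1962 = 1589.2 g/s.
citric acid in W = 0.209×1589.2 = 332.15 g/s.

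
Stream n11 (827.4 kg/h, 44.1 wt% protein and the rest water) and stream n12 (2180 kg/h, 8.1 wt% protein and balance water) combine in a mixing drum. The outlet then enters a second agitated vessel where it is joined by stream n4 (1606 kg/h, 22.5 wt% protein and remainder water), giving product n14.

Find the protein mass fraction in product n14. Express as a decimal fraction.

Overall, product flow = 4613.4 kg/h.
protein in = 827.4×0.441 + 2180×0.081 + 1606×0.225 = 902.81 kg/h.
protein fraction in n14 = 0.1957.

0.1957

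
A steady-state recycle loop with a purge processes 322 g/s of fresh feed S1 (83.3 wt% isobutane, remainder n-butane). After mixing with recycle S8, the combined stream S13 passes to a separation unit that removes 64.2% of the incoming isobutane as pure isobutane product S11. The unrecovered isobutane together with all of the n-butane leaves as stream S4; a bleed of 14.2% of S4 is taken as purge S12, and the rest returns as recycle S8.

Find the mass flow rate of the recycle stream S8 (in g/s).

n-butane enters only via S1 and leaves only via the purge: 322×0.167 = 0.142×(n-butane in S4), and the separation unit passes all n-butane, so n-butane in S13 = n-butane in S4 = 378.69 g/s.
isobutane in S13: m_A = 322×0.833 + (1−0.142)·(1−0.642)·m_A, so m_A = 268.23/0.6928 = 387.14 g/s.
S4 = (1−0.642)×387.14 + 378.69 = 517.29 g/s.
Recycle S8 = (1−0.142)×517.29 = 443.83 g/s.

443.8 g/s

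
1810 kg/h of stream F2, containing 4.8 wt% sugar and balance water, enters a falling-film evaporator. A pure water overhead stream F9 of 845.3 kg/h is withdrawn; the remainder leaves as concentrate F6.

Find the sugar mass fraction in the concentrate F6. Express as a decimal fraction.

sugar is not removed: 1810×0.048 = 86.88 kg/h of sugar enters F6.
Concentrate = 1810 − 845.3 = 964.7 kg/h.
Mass fraction = 86.88/964.7 = 0.090.

0.090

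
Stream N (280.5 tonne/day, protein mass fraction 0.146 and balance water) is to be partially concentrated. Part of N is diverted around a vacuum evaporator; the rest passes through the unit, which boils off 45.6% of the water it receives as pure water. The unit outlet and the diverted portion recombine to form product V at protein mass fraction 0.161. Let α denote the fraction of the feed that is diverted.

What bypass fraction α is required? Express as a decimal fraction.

0.761

All 280.5×0.146 = 40.953 tonne/day of protein reaches V, so V = 40.953/0.161 = 254.37 tonne/day and vapour = 26.134 tonne/day.
The evaporator receives (1−α)·280.5 of feed at 0.854 water and removes 0.456 of that water:
0.456×0.854×(1−α)×280.5 = 26.134
(1−α) = 26.134/109.23 = 0.2392;  α = 0.7608.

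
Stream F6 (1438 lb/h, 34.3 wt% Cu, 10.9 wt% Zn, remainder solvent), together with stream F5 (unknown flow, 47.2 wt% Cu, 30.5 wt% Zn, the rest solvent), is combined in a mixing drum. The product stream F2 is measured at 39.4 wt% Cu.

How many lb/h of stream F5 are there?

940.2 lb/h

Let F5 be the unknown flow. Total out = 1438 + F5.
Cu balance: 493.23 + 0.472·F5 = 0.394·(1438 + F5)
(0.472 − 0.394)·F5 = 0.394×1438 − 493.23 = 73.338
F5 = 73.338 / 0.078 = 940.23 lb/h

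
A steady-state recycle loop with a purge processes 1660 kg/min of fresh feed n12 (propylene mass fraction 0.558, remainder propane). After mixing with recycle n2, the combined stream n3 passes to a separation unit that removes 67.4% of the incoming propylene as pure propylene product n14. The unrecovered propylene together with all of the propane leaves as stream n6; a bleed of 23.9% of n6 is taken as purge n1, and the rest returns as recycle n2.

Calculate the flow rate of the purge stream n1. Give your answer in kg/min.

829.7 kg/min

propane enters only via n12 and leaves only via the purge: 1660×0.442 = 0.239×(propane in n6), and the separation unit passes all propane, so propane in n3 = propane in n6 = 3070 kg/min.
propylene in n3: m_A = 1660×0.558 + (1−0.239)·(1−0.674)·m_A, so m_A = 926.28/0.7519 = 1231.9 kg/min.
n6 = (1−0.674)×1231.9 + 3070 = 3471.6 kg/min.
Purge n1 = 0.239×3471.6 = 829.7 kg/min.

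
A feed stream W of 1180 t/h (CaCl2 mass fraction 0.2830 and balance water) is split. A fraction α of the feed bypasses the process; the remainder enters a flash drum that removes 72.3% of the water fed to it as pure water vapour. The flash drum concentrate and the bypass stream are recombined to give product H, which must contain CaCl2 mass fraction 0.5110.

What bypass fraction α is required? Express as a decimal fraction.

All 1180×0.283 = 333.94 t/h of CaCl2 reaches H, so H = 333.94/0.511 = 653.5 t/h and vapour = 526.5 t/h.
The evaporator receives (1−α)·1180 of feed at 0.717 water and removes 0.723 of that water:
0.723×0.717×(1−α)×1180 = 526.5
(1−α) = 526.5/611.7 = 0.8607;  α = 0.1393.

0.139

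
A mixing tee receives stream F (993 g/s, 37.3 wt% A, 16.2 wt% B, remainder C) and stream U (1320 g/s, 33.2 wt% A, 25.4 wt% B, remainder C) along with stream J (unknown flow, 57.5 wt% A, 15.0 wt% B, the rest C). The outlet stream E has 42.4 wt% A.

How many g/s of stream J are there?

Let J be the unknown flow. Total out = 2313 + J.
A balance: 808.63 + 0.575·J = 0.424·(2313 + J)
(0.575 − 0.424)·J = 0.424×2313 − 808.63 = 172.08
J = 172.08 / 0.151 = 1139.6 g/s

1140 g/s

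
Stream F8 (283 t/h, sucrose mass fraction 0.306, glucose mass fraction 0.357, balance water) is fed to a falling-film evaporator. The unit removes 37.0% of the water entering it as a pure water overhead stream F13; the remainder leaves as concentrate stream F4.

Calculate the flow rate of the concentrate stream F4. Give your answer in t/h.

247.7 t/h

water entering = 283×0.337 = 95.371 t/h; overhead removed = 0.370×95.371 = 35.287 t/h.
Concentrate = 283 − 35.287 = 247.71 t/h.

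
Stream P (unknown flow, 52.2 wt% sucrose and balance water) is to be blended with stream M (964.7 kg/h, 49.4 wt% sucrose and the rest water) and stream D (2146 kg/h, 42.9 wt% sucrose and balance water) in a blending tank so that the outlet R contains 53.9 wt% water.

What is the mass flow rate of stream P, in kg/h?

603.9 kg/h

Let P be the unknown flow. Total out = 3110.7 + P.
water balance: 1713.5 + 0.478·P = 0.539·(3110.7 + P)
(0.478 − 0.539)·P = 0.539×3110.7 − 1713.5 = -36.837
P = -36.837 / -0.061 = 603.88 kg/h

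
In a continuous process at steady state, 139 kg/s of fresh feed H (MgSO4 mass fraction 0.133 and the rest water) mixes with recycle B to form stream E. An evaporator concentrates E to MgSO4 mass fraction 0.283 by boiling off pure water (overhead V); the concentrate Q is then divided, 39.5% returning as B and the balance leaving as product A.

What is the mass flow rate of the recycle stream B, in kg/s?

Overall MgSO4 balance (none leaves overhead): MgSO4 in fresh feed = MgSO4 in product, i.e. 139×0.133 = (1−0.395)·Q·0.283.
Q = 18.487/(0.283×0.605) = 107.98 kg/s.
Recycle B = 0.395×107.98 = 42.65 kg/s.

42.65 kg/s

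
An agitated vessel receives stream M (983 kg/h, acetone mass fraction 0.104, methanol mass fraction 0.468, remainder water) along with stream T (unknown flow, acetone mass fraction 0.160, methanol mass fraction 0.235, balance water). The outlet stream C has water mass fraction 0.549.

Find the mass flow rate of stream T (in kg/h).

2124 kg/h

Let T be the unknown flow. Total out = 983 + T.
water balance: 420.72 + 0.605·T = 0.549·(983 + T)
(0.605 − 0.549)·T = 0.549×983 − 420.72 = 118.94
T = 118.94 / 0.056 = 2124 kg/h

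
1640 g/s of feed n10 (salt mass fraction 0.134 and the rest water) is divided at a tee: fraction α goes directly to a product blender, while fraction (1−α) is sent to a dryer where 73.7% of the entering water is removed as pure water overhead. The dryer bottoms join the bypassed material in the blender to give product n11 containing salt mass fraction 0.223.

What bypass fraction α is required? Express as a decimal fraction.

0.375

All 1640×0.134 = 219.76 g/s of salt reaches n11, so n11 = 219.76/0.223 = 985.47 g/s and vapour = 654.53 g/s.
The evaporator receives (1−α)·1640 of feed at 0.866 water and removes 0.737 of that water:
0.737×0.866×(1−α)×1640 = 654.53
(1−α) = 654.53/1046.7 = 0.6253;  α = 0.3747.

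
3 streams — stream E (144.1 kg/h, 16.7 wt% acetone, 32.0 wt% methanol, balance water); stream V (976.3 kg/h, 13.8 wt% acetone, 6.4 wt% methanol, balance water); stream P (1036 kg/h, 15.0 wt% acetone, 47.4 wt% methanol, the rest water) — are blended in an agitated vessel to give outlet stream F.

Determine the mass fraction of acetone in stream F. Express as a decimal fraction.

0.146

Total flow out = 144.1 + 976.3 + 1036 = 2156.4 kg/h.
acetone in = 144.1×0.167 + 976.3×0.138 + 1036×0.150 = 314.19 kg/h.
acetone mass fraction in F = 314.19/2156.4 = 0.146.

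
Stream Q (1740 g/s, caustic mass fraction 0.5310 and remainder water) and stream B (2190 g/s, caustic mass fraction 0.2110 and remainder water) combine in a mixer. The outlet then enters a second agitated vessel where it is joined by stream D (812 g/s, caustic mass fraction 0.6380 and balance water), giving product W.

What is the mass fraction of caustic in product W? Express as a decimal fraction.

Overall, product flow = 4742 g/s.
caustic in = 1740×0.531 + 2190×0.211 + 812×0.638 = 1904.1 g/s.
caustic fraction in W = 0.4015.

0.4015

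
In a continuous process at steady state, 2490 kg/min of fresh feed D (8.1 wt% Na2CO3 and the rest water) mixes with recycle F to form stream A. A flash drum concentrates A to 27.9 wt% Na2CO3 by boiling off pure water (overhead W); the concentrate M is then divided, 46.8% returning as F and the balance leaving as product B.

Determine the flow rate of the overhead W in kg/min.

1767 kg/min

Overall Na2CO3 balance (none leaves overhead): Na2CO3 in fresh feed = Na2CO3 in product, i.e. 2490×0.081 = (1−0.468)·M·0.279.
M = 201.69/(0.279×0.532) = 1358.8 kg/min.
Recycle F = 0.468×1358.8 = 635.94 kg/min.
Combined feed A = 2490 + 635.94 = 3125.9 kg/min.
Overhead W = A − M = 3125.9 − 1358.8 = 1767.1 kg/min.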